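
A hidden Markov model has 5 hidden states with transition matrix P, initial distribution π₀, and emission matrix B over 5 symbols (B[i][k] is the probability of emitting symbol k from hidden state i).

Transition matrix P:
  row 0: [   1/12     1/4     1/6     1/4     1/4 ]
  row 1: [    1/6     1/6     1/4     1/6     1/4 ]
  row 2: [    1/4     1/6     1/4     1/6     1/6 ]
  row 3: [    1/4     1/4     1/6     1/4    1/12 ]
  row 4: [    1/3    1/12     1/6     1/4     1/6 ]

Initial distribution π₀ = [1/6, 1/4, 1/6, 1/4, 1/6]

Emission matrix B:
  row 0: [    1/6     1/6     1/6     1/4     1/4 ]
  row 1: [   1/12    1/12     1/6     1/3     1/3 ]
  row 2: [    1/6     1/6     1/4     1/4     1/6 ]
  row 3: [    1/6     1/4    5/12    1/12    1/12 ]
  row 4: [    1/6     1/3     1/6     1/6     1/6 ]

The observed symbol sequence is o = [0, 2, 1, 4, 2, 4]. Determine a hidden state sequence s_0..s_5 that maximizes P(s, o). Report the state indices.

path = [3, 3, 3, 0, 3, 1]

t=0: δ = [2.778e-02, 2.083e-02, 2.778e-02, 4.167e-02, 2.778e-02]  (obs o_0=0)
t=1: δ = [1.736e-03, 1.736e-03, 1.736e-03, 4.340e-03, 1.157e-03]  ψ = [3, 3, 2, 3, 0]  (obs o_1=2)
t=2: δ = [1.808e-04, 9.042e-05, 1.206e-04, 2.713e-04, 1.447e-04]  ψ = [3, 3, 3, 3, 0]  (obs o_2=1)
t=3: δ = [1.695e-05, 2.261e-05, 7.535e-06, 5.651e-06, 7.535e-06]  ψ = [3, 3, 3, 3, 0]  (obs o_3=4)
t=4: δ = [6.279e-07, 7.064e-07, 1.413e-06, 1.766e-06, 9.419e-07]  ψ = [1, 0, 1, 0, 1]  (obs o_4=2)
t=5: δ = [1.104e-07, 1.472e-07, 5.887e-08, 3.679e-08, 3.925e-08]  ψ = [3, 3, 2, 3, 2]  (obs o_5=4)
backtrack: best end state = 1; path = [3, 3, 3, 0, 3, 1]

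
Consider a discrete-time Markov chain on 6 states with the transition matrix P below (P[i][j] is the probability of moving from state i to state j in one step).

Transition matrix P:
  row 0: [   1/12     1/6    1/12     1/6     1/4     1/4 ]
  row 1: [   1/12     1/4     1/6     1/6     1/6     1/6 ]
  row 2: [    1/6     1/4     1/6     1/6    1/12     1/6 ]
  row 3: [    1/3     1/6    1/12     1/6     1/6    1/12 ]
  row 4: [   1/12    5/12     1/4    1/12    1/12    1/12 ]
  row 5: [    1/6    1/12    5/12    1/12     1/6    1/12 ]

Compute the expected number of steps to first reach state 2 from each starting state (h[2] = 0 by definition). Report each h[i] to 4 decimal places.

First-step conditioning: h[2] = 0; for i ≠ 2, h[i] = 1 + Σ_k P[i][k]·h[k].
  h[0] = 1 + 1/12·h[0] + 1/6·h[1] + 1/6·h[3] + 1/4·h[4] + 1/4·h[5]
  h[1] = 1 + 1/12·h[0] + 1/4·h[1] + 1/6·h[3] + 1/6·h[4] + 1/6·h[5]
  h[3] = 1 + 1/3·h[0] + 1/6·h[1] + 1/6·h[3] + 1/6·h[4] + 1/12·h[5]
  h[4] = 1 + 1/12·h[0] + 5/12·h[1] + 1/12·h[3] + 1/12·h[4] + 1/12·h[5]
  h[5] = 1 + 1/6·h[0] + 1/12·h[1] + 1/12·h[3] + 1/6·h[4] + 1/12·h[5]
Solving the 5×5 linear system over states ≠ 2 gives exactly h = [12755/2324, 12055/2324, 0, 13471/2324, 11237/2324, 4609/1162] (h[2] = 0 is the target).

h = [5.4884, 5.1872, 0.0000, 5.7965, 4.8352, 3.9664]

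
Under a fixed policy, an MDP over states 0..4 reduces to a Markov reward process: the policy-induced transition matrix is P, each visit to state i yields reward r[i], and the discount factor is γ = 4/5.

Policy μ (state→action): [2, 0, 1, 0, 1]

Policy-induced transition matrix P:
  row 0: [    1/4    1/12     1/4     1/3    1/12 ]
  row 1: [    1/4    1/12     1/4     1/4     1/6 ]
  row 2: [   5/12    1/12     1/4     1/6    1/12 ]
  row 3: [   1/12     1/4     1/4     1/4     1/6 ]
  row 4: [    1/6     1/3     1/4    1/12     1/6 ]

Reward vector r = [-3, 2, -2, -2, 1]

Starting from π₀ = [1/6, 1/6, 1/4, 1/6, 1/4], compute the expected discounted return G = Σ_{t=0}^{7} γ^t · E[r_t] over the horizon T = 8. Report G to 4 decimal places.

t=0: π = [0.1667, 0.1667, 0.2500, 0.1667, 0.2500], E[r] = -0.7500, γ^t·E[r] = -0.750000, running G = -0.750000
t=1: π = [0.2431, 0.1736, 0.2500, 0.2014, 0.1319], E[r] = -1.1528, γ^t·E[r] = -0.922222, running G = -1.672222
t=2: π = [0.2471, 0.1499, 0.2500, 0.2274, 0.1256], E[r] = -1.2708, γ^t·E[r] = -0.813333, running G = -2.485556
t=3: π = [0.2433, 0.1526, 0.2500, 0.2288, 0.1252], E[r] = -1.2570, γ^t·E[r] = -0.643605, running G = -3.129160
t=4: π = [0.2431, 0.1528, 0.2500, 0.2286, 0.1256], E[r] = -1.2553, γ^t·E[r] = -0.514166, running G = -3.643327
t=5: π = [0.2431, 0.1528, 0.2500, 0.2285, 0.1256], E[r] = -1.2551, γ^t·E[r] = -0.411275, running G = -4.054602
t=6: π = [0.2431, 0.1528, 0.2500, 0.2285, 0.1256], E[r] = -1.2552, γ^t·E[r] = -0.329031, running G = -4.383633
t=7: π = [0.2431, 0.1528, 0.2500, 0.2285, 0.1256], E[r] = -1.2552, γ^t·E[r] = -0.263226, running G = -4.646859

G = -4.6469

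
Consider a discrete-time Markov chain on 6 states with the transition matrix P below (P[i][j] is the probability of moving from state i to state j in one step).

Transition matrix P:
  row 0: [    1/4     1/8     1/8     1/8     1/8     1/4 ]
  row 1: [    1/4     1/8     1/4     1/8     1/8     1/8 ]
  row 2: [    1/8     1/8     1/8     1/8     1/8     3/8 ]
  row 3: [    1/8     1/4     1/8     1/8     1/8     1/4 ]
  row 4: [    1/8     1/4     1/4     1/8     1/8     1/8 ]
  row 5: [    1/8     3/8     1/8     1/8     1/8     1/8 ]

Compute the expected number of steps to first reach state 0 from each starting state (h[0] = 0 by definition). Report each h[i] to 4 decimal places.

h = [0.0000, 5.8182, 6.6044, 6.5258, 6.5455, 6.4472]

First-step conditioning: h[0] = 0; for i ≠ 0, h[i] = 1 + Σ_k P[i][k]·h[k].
  h[1] = 1 + 1/8·h[1] + 1/4·h[2] + 1/8·h[3] + 1/8·h[4] + 1/8·h[5]
  h[2] = 1 + 1/8·h[1] + 1/8·h[2] + 1/8·h[3] + 1/8·h[4] + 3/8·h[5]
  h[3] = 1 + 1/4·h[1] + 1/8·h[2] + 1/8·h[3] + 1/8·h[4] + 1/4·h[5]
  h[4] = 1 + 1/4·h[1] + 1/4·h[2] + 1/8·h[3] + 1/8·h[4] + 1/8·h[5]
  h[5] = 1 + 3/8·h[1] + 1/8·h[2] + 1/8·h[3] + 1/8·h[4] + 1/8·h[5]
Solving the 5×5 linear system over states ≠ 0 gives exactly h = [0, 64/11, 2688/407, 2656/407, 72/11, 2624/407] (h[0] = 0 is the target).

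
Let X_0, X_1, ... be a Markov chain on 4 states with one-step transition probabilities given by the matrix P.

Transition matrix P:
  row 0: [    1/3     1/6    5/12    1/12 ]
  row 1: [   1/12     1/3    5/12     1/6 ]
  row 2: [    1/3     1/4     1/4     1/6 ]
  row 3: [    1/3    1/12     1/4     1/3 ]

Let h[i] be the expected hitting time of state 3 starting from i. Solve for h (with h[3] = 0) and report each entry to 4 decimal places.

First-step conditioning: h[3] = 0; for i ≠ 3, h[i] = 1 + Σ_k P[i][k]·h[k].
  h[0] = 1 + 1/3·h[0] + 1/6·h[1] + 5/12·h[2]
  h[1] = 1 + 1/12·h[0] + 1/3·h[1] + 5/12·h[2]
  h[2] = 1 + 1/3·h[0] + 1/4·h[1] + 1/4·h[2]
Solving the 3×3 linear system over states ≠ 3 gives exactly h = [1680/223, 1512/223, 1548/223, 0] (h[3] = 0 is the target).

h = [7.5336, 6.7803, 6.9417, 0.0000]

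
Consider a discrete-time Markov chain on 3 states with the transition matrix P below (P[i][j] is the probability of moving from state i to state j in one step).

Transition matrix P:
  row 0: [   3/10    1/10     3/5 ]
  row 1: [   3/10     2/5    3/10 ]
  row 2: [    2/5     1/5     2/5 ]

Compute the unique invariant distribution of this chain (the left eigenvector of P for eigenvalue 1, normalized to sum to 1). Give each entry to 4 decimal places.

Balance equations π_j = Σ_i π_i·P[i][j]:
  π_0 = 3/10·π_0 + 3/10·π_1 + 2/5·π_2
  π_1 = 1/10·π_0 + 2/5·π_1 + 1/5·π_2
  normalize: π_0 + π_1 + π_2 = 1
Solving the linear system gives exactly π = [10/29, 6/29, 13/29].

π = [0.3448, 0.2069, 0.4483]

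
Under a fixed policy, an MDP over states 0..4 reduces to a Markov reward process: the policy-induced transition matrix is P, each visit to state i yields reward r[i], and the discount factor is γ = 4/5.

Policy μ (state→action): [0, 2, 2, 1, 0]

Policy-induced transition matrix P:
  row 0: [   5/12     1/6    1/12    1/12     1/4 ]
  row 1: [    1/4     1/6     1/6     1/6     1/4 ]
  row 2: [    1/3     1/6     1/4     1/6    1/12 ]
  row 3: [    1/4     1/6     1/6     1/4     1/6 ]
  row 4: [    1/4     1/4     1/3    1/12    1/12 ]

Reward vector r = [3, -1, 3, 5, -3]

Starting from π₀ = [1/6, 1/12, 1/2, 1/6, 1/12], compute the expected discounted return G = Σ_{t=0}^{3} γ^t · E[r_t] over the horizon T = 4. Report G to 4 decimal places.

G = 5.6484

t=0: π = [0.1667, 0.0833, 0.5000, 0.1667, 0.0833], E[r] = 2.5000, γ^t·E[r] = 2.500000, running G = 2.500000
t=1: π = [0.3194, 0.1736, 0.2083, 0.1597, 0.1389], E[r] = 1.7917, γ^t·E[r] = 1.433333, running G = 3.933333
t=2: π = [0.3206, 0.1782, 0.1806, 0.1418, 0.1788], E[r] = 1.4977, γ^t·E[r] = 0.958519, running G = 4.891852
t=3: π = [0.3185, 0.1816, 0.1848, 0.1369, 0.1783], E[r] = 1.4777, γ^t·E[r] = 0.756593, running G = 5.648444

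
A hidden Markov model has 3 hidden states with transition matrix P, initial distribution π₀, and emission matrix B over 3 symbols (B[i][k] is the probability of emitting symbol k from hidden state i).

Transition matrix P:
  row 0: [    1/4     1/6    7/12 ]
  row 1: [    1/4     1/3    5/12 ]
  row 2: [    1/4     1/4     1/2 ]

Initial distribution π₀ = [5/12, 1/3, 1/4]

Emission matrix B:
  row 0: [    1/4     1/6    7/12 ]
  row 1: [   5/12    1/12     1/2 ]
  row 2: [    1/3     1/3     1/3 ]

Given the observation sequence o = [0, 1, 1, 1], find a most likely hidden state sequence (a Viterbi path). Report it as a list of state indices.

t=0: δ = [1.042e-01, 1.389e-01, 8.333e-02]  (obs o_0=0)
t=1: δ = [5.787e-03, 3.858e-03, 2.025e-02]  ψ = [1, 1, 0]  (obs o_1=1)
t=2: δ = [8.439e-04, 4.220e-04, 3.376e-03]  ψ = [2, 2, 2]  (obs o_2=1)
t=3: δ = [1.407e-04, 7.033e-05, 5.626e-04]  ψ = [2, 2, 2]  (obs o_3=1)
backtrack: best end state = 2; path = [0, 2, 2, 2]

path = [0, 2, 2, 2]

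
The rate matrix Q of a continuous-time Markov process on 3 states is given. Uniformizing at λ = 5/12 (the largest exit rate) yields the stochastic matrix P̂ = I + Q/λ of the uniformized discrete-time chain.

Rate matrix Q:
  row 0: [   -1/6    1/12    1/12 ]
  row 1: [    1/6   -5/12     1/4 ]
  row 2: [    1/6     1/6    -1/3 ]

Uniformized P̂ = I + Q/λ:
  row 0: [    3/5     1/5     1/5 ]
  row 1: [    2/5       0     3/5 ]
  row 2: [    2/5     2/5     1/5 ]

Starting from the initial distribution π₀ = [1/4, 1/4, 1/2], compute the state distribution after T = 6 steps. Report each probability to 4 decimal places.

t=0: π = [0.2500, 0.2500, 0.5000]
t=1: π = [0.4500, 0.2500, 0.3000]
t=2: π = [0.4900, 0.2100, 0.3000]
t=3: π = [0.4980, 0.2180, 0.2840]
t=4: π = [0.4996, 0.2132, 0.2872]
t=5: π = [0.4999, 0.2148, 0.2853]
t=6: π = [0.5000, 0.2141, 0.2859]

π = [0.5000, 0.2141, 0.2859]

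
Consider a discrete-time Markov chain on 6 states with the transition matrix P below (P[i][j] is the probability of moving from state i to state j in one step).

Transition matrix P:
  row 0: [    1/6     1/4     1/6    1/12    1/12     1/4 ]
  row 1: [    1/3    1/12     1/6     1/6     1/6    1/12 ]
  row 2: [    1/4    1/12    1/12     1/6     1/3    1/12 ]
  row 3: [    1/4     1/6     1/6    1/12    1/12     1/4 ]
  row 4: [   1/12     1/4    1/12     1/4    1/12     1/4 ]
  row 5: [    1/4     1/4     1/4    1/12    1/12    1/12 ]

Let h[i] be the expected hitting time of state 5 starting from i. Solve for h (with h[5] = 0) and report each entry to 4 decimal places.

First-step conditioning: h[5] = 0; for i ≠ 5, h[i] = 1 + Σ_k P[i][k]·h[k].
  h[0] = 1 + 1/6·h[0] + 1/4·h[1] + 1/6·h[2] + 1/12·h[3] + 1/12·h[4]
  h[1] = 1 + 1/3·h[0] + 1/12·h[1] + 1/6·h[2] + 1/6·h[3] + 1/6·h[4]
  h[2] = 1 + 1/4·h[0] + 1/12·h[1] + 1/12·h[2] + 1/6·h[3] + 1/3·h[4]
  h[3] = 1 + 1/4·h[0] + 1/6·h[1] + 1/6·h[2] + 1/12·h[3] + 1/12·h[4]
  h[4] = 1 + 1/12·h[0] + 1/4·h[1] + 1/12·h[2] + 1/4·h[3] + 1/12·h[4]
Solving the 5×5 linear system over states ≠ 5 gives exactly h = [13436/2625, 15332/2625, 3032/525, 4426/875, 4422/875, 0] (h[5] = 0 is the target).

h = [5.1185, 5.8408, 5.7752, 5.0583, 5.0537, 0.0000]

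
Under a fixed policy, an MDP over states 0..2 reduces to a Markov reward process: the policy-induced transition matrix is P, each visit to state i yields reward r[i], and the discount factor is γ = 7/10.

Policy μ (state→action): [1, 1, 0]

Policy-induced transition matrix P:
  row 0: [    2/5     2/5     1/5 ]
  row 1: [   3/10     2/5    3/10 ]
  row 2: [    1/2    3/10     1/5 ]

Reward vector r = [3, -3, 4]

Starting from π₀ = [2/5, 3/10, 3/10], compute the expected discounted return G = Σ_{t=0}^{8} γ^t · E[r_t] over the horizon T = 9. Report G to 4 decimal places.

G = 3.6735

t=0: π = [0.4000, 0.3000, 0.3000], E[r] = 1.5000, γ^t·E[r] = 1.500000, running G = 1.500000
t=1: π = [0.4000, 0.3700, 0.2300], E[r] = 1.0100, γ^t·E[r] = 0.707000, running G = 2.207000
t=2: π = [0.3860, 0.3770, 0.2370], E[r] = 0.9750, γ^t·E[r] = 0.477750, running G = 2.684750
t=3: π = [0.3860, 0.3763, 0.2377], E[r] = 0.9799, γ^t·E[r] = 0.336106, running G = 3.020856
t=4: π = [0.3861, 0.3762, 0.2376], E[r] = 0.9803, γ^t·E[r] = 0.235358, running G = 3.256214
t=5: π = [0.3861, 0.3762, 0.2376], E[r] = 0.9802, γ^t·E[r] = 0.164742, running G = 3.420956
t=6: π = [0.3861, 0.3762, 0.2376], E[r] = 0.9802, γ^t·E[r] = 0.115319, running G = 3.536275
t=7: π = [0.3861, 0.3762, 0.2376], E[r] = 0.9802, γ^t·E[r] = 0.080724, running G = 3.616999
t=8: π = [0.3861, 0.3762, 0.2376], E[r] = 0.9802, γ^t·E[r] = 0.056506, running G = 3.673505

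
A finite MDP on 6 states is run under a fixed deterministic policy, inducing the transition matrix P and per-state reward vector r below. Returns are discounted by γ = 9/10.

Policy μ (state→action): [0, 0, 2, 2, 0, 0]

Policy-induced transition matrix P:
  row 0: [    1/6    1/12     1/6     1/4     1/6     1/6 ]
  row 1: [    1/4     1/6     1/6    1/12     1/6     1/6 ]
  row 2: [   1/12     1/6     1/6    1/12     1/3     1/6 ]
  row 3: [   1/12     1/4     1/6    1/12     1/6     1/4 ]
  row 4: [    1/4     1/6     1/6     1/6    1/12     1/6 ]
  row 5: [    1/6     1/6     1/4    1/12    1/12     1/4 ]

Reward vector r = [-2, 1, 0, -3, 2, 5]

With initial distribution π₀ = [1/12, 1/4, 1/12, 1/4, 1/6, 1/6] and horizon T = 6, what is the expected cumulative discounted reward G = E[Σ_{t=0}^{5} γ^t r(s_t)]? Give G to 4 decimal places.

t=0: π = [0.0833, 0.2500, 0.0833, 0.2500, 0.1667, 0.1667], E[r] = 0.5000, γ^t·E[r] = 0.500000, running G = 0.500000
t=1: π = [0.1736, 0.1806, 0.1806, 0.1111, 0.1528, 0.2014], E[r] = 0.8125, γ^t·E[r] = 0.731250, running G = 1.231250
t=2: π = [0.1701, 0.1615, 0.1834, 0.1250, 0.1672, 0.1927], E[r] = 0.7442, γ^t·E[r] = 0.602813, running G = 1.834063
t=3: π = [0.1684, 0.1629, 0.1827, 0.1256, 0.1672, 0.1931], E[r] = 0.7495, γ^t·E[r] = 0.546398, running G = 2.380461
t=4: π = [0.1685, 0.1631, 0.1828, 0.1253, 0.1671, 0.1932], E[r] = 0.7505, γ^t·E[r] = 0.492391, running G = 2.872852
t=5: π = [0.1685, 0.1631, 0.1828, 0.1253, 0.1671, 0.1932], E[r] = 0.7503, γ^t·E[r] = 0.443049, running G = 3.315901

G = 3.3159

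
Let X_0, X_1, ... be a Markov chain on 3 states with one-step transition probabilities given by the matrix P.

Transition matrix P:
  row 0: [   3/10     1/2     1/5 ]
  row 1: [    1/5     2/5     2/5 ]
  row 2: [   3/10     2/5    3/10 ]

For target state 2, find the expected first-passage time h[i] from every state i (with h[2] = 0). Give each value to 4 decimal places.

First-step conditioning: h[2] = 0; for i ≠ 2, h[i] = 1 + Σ_k P[i][k]·h[k].
  h[0] = 1 + 3/10·h[0] + 1/2·h[1]
  h[1] = 1 + 1/5·h[0] + 2/5·h[1]
Solving the 2×2 linear system over states ≠ 2 gives exactly h = [55/16, 45/16, 0] (h[2] = 0 is the target).

h = [3.4375, 2.8125, 0.0000]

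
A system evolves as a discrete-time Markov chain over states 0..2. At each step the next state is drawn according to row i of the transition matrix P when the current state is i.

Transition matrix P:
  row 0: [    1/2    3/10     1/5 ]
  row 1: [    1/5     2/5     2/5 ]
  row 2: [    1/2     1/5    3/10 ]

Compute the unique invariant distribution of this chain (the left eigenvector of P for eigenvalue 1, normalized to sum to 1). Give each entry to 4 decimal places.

π = [0.4096, 0.3012, 0.2892]

Balance equations π_j = Σ_i π_i·P[i][j]:
  π_0 = 1/2·π_0 + 1/5·π_1 + 1/2·π_2
  π_1 = 3/10·π_0 + 2/5·π_1 + 1/5·π_2
  normalize: π_0 + π_1 + π_2 = 1
Solving the linear system gives exactly π = [34/83, 25/83, 24/83].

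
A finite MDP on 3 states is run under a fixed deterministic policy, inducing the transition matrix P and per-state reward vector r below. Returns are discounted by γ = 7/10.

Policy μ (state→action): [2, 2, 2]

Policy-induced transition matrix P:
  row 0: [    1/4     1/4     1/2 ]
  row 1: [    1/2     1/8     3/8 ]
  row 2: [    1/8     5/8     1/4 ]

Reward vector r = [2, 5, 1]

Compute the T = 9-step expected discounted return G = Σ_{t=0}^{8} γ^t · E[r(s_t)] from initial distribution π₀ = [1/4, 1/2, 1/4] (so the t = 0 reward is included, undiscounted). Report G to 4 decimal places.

t=0: π = [0.2500, 0.5000, 0.2500], E[r] = 3.2500, γ^t·E[r] = 3.250000, running G = 3.250000
t=1: π = [0.3438, 0.2813, 0.3750], E[r] = 2.4688, γ^t·E[r] = 1.728125, running G = 4.978125
t=2: π = [0.2734, 0.3555, 0.3711], E[r] = 2.6953, γ^t·E[r] = 1.320703, running G = 6.298828
t=3: π = [0.2925, 0.3447, 0.3628], E[r] = 2.6714, γ^t·E[r] = 0.916286, running G = 7.215114
t=4: π = [0.2908, 0.3430, 0.3662], E[r] = 2.6627, γ^t·E[r] = 0.639304, running G = 7.854418
t=5: π = [0.2900, 0.3445, 0.3656], E[r] = 2.6678, γ^t·E[r] = 0.448377, running G = 8.302795
t=6: π = [0.2904, 0.3440, 0.3655], E[r] = 2.6666, γ^t·E[r] = 0.313717, running G = 8.616513
t=7: π = [0.2903, 0.3441, 0.3656], E[r] = 2.6666, γ^t·E[r] = 0.219608, running G = 8.836121
t=8: π = [0.2903, 0.3441, 0.3656], E[r] = 2.6667, γ^t·E[r] = 0.153730, running G = 8.989850

G = 8.9899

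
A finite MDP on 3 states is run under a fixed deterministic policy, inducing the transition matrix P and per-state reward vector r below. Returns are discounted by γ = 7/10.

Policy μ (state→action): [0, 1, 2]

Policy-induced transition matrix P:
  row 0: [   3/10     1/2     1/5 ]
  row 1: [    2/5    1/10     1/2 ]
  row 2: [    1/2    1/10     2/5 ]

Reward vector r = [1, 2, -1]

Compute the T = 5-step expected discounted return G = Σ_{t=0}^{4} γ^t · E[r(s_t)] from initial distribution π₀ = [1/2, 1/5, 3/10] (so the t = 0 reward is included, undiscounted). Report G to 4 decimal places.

G = 1.6580

t=0: π = [0.5000, 0.2000, 0.3000], E[r] = 0.6000, γ^t·E[r] = 0.600000, running G = 0.600000
t=1: π = [0.3800, 0.3000, 0.3200], E[r] = 0.6600, γ^t·E[r] = 0.462000, running G = 1.062000
t=2: π = [0.3940, 0.2520, 0.3540], E[r] = 0.5440, γ^t·E[r] = 0.266560, running G = 1.328560
t=3: π = [0.3960, 0.2576, 0.3464], E[r] = 0.5648, γ^t·E[r] = 0.193726, running G = 1.522286
t=4: π = [0.3950, 0.2584, 0.3466], E[r] = 0.5653, γ^t·E[r] = 0.135724, running G = 1.658010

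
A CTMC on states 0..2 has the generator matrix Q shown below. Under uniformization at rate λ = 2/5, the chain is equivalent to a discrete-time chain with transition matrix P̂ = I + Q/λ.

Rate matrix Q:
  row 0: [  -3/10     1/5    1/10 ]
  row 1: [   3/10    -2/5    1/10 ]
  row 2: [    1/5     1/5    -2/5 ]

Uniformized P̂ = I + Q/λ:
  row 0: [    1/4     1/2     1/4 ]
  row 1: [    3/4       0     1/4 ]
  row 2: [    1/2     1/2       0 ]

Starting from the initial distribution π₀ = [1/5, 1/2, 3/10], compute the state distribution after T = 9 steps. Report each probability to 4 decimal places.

π = [0.4670, 0.3330, 0.2000]

t=0: π = [0.2000, 0.5000, 0.3000]
t=1: π = [0.5750, 0.2500, 0.1750]
t=2: π = [0.4188, 0.3750, 0.2063]
t=3: π = [0.4891, 0.3125, 0.1984]
t=4: π = [0.4559, 0.3438, 0.2004]
t=5: π = [0.4720, 0.3281, 0.1999]
t=6: π = [0.4640, 0.3359, 0.2000]
t=7: π = [0.4680, 0.3320, 0.2000]
t=8: π = [0.4660, 0.3340, 0.2000]
t=9: π = [0.4670, 0.3330, 0.2000]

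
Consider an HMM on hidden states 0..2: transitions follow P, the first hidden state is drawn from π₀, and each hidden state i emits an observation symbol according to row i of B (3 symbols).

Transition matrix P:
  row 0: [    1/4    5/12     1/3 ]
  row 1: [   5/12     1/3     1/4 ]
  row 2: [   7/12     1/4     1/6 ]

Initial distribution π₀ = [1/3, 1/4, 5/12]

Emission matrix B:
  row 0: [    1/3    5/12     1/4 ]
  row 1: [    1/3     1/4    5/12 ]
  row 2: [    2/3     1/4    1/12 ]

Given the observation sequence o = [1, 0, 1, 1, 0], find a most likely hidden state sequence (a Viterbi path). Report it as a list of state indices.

t=0: δ = [1.389e-01, 6.250e-02, 1.042e-01]  (obs o_0=1)
t=1: δ = [2.025e-02, 1.929e-02, 3.086e-02]  ψ = [2, 0, 0]  (obs o_1=0)
t=2: δ = [7.502e-03, 2.110e-03, 1.688e-03]  ψ = [2, 0, 0]  (obs o_2=1)
t=3: δ = [7.814e-04, 7.814e-04, 6.251e-04]  ψ = [0, 0, 0]  (obs o_3=1)
t=4: δ = [1.216e-04, 1.085e-04, 1.737e-04]  ψ = [2, 0, 0]  (obs o_4=0)
backtrack: best end state = 2; path = [0, 2, 0, 0, 2]

path = [0, 2, 0, 0, 2]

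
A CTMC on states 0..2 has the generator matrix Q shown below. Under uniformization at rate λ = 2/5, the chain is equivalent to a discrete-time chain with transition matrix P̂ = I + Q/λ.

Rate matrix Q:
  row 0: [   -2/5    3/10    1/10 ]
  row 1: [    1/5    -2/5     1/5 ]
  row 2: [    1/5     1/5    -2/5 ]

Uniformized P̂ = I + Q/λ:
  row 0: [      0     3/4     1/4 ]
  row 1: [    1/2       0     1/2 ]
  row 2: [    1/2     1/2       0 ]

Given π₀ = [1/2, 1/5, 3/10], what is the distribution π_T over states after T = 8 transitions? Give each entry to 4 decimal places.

t=0: π = [0.5000, 0.2000, 0.3000]
t=1: π = [0.2500, 0.5250, 0.2250]
t=2: π = [0.3750, 0.3000, 0.3250]
t=3: π = [0.3125, 0.4438, 0.2438]
t=4: π = [0.3438, 0.3563, 0.3000]
t=5: π = [0.3281, 0.4078, 0.2641]
t=6: π = [0.3359, 0.3781, 0.2859]
t=7: π = [0.3320, 0.3949, 0.2730]
t=8: π = [0.3340, 0.3855, 0.2805]

π = [0.3340, 0.3855, 0.2805]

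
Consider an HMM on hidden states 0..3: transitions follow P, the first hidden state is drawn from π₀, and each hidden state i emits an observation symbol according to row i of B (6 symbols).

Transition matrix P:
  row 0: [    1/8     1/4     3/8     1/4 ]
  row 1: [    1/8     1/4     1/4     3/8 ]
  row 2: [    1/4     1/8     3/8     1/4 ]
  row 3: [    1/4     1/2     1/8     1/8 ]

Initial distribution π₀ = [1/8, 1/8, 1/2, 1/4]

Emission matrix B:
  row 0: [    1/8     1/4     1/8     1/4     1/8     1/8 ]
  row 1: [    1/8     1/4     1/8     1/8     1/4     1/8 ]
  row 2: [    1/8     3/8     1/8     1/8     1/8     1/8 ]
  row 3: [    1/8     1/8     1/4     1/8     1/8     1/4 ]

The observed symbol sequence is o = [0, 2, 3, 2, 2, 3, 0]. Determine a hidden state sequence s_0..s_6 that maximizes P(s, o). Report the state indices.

t=0: δ = [1.562e-02, 1.562e-02, 6.250e-02, 3.125e-02]  (obs o_0=0)
t=1: δ = [1.953e-03, 1.953e-03, 2.930e-03, 3.906e-03]  ψ = [2, 3, 2, 2]  (obs o_1=2)
t=2: δ = [2.441e-04, 2.441e-04, 1.373e-04, 9.155e-05]  ψ = [3, 3, 2, 1]  (obs o_2=3)
t=3: δ = [4.292e-06, 7.629e-06, 1.144e-05, 2.289e-05]  ψ = [2, 0, 0, 1]  (obs o_3=2)
t=4: δ = [7.153e-07, 1.431e-06, 5.364e-07, 7.153e-07]  ψ = [3, 3, 2, 1]  (obs o_4=2)
t=5: δ = [4.470e-08, 4.470e-08, 4.470e-08, 6.706e-08]  ψ = [1, 1, 1, 1]  (obs o_5=3)
t=6: δ = [2.095e-09, 4.191e-09, 2.095e-09, 2.095e-09]  ψ = [3, 3, 0, 1]  (obs o_6=0)
backtrack: best end state = 1; path = [2, 3, 1, 3, 1, 3, 1]

path = [2, 3, 1, 3, 1, 3, 1]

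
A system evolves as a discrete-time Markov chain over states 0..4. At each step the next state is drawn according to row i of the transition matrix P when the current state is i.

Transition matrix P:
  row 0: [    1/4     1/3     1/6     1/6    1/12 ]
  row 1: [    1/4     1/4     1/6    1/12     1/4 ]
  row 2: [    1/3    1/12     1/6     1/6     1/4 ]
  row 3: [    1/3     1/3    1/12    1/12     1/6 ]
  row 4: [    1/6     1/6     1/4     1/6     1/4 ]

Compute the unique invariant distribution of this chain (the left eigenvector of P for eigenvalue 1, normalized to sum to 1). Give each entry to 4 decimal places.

π = [0.2593, 0.2380, 0.1717, 0.1355, 0.1955]

Balance equations π_j = Σ_i π_i·P[i][j]:
  π_0 = 1/4·π_0 + 1/4·π_1 + 1/3·π_2 + 1/3·π_3 + 1/6·π_4
  π_1 = 1/3·π_0 + 1/4·π_1 + 1/12·π_2 + 1/3·π_3 + 1/6·π_4
  π_2 = 1/6·π_0 + 1/6·π_1 + 1/6·π_2 + 1/12·π_3 + 1/4·π_4
  π_3 = 1/6·π_0 + 1/12·π_1 + 1/6·π_2 + 1/12·π_3 + 1/6·π_4
  normalize: π_0 + π_1 + π_2 + π_3 + π_4 = 1
Solving the linear system gives exactly π = [5355/20651, 4915/20651, 3545/20651, 2799/20651, 4037/20651].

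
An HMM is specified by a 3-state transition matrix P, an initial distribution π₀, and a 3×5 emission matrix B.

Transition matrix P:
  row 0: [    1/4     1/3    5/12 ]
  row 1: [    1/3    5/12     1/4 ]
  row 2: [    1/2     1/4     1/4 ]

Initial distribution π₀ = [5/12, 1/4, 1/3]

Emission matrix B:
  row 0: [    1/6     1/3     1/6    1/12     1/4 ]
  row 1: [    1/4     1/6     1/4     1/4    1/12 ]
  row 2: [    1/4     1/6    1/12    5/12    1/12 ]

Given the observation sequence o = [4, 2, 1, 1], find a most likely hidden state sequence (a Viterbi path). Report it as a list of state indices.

path = [0, 1, 0, 0]

t=0: δ = [1.042e-01, 2.083e-02, 2.778e-02]  (obs o_0=4)
t=1: δ = [4.340e-03, 8.681e-03, 3.617e-03]  ψ = [0, 0, 0]  (obs o_1=2)
t=2: δ = [9.645e-04, 6.028e-04, 3.617e-04]  ψ = [1, 1, 1]  (obs o_2=1)
t=3: δ = [8.038e-05, 5.358e-05, 6.698e-05]  ψ = [0, 0, 0]  (obs o_3=1)
backtrack: best end state = 0; path = [0, 1, 0, 0]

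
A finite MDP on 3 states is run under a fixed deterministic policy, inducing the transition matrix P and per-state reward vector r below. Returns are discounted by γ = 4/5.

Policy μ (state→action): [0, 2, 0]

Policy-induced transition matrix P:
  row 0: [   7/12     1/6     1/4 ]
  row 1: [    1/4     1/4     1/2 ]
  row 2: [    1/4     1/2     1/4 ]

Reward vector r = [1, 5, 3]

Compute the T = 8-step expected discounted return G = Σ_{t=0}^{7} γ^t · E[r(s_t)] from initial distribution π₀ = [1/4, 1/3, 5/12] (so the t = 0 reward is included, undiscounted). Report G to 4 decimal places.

t=0: π = [0.2500, 0.3333, 0.4167], E[r] = 3.1667, γ^t·E[r] = 3.166667, running G = 3.166667
t=1: π = [0.3333, 0.3333, 0.3333], E[r] = 3.0000, γ^t·E[r] = 2.400000, running G = 5.566667
t=2: π = [0.3611, 0.3056, 0.3333], E[r] = 2.8889, γ^t·E[r] = 1.848889, running G = 7.415556
t=3: π = [0.3704, 0.3032, 0.3264], E[r] = 2.8657, γ^t·E[r] = 1.467259, running G = 8.882815
t=4: π = [0.3735, 0.3007, 0.3258], E[r] = 2.8546, γ^t·E[r] = 1.169225, running G = 10.052040
t=5: π = [0.3745, 0.3003, 0.3252], E[r] = 2.8517, γ^t·E[r] = 0.934442, running G = 10.986482
t=6: π = [0.3748, 0.3001, 0.3251], E[r] = 2.8505, γ^t·E[r] = 0.747247, running G = 11.733728
t=7: π = [0.3749, 0.3000, 0.3250], E[r] = 2.8502, γ^t·E[r] = 0.597727, running G = 12.331455

G = 12.3315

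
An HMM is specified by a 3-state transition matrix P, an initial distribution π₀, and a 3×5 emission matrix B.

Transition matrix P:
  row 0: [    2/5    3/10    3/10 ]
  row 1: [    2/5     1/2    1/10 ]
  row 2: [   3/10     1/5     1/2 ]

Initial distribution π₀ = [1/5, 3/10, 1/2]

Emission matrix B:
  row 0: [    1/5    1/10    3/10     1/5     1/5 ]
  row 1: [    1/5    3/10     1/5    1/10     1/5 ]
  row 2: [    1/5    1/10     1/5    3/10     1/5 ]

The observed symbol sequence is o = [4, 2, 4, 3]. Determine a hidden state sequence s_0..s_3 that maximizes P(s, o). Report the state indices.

path = [2, 2, 2, 2]

t=0: δ = [4.000e-02, 6.000e-02, 1.000e-01]  (obs o_0=4)
t=1: δ = [9.000e-03, 6.000e-03, 1.000e-02]  ψ = [2, 1, 2]  (obs o_1=2)
t=2: δ = [7.200e-04, 6.000e-04, 1.000e-03]  ψ = [0, 1, 2]  (obs o_2=4)
t=3: δ = [6.000e-05, 3.000e-05, 1.500e-04]  ψ = [2, 1, 2]  (obs o_3=3)
backtrack: best end state = 2; path = [2, 2, 2, 2]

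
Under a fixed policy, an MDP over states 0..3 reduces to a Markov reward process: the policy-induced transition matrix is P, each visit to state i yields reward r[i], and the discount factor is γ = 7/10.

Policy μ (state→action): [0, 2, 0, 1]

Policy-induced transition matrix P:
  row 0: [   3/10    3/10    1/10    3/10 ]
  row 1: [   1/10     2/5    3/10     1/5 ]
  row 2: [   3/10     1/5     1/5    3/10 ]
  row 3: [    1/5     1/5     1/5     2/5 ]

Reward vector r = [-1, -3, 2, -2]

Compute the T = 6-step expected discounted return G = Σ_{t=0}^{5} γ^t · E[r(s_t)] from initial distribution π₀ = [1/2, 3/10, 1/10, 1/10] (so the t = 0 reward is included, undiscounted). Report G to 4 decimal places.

t=0: π = [0.5000, 0.3000, 0.1000, 0.1000], E[r] = -1.4000, γ^t·E[r] = -1.400000, running G = -1.400000
t=1: π = [0.2300, 0.3100, 0.1800, 0.2800], E[r] = -1.3600, γ^t·E[r] = -0.952000, running G = -2.352000
t=2: π = [0.2100, 0.2850, 0.2080, 0.2970], E[r] = -1.2430, γ^t·E[r] = -0.609070, running G = -2.961070
t=3: π = [0.2133, 0.2780, 0.2075, 0.3012], E[r] = -1.2347, γ^t·E[r] = -0.423502, running G = -3.384572
t=4: π = [0.2143, 0.2769, 0.2065, 0.3023], E[r] = -1.2368, γ^t·E[r] = -0.296948, running G = -3.681521
t=5: π = [0.2144, 0.2768, 0.2063, 0.3025], E[r] = -1.2374, γ^t·E[r] = -0.207965, running G = -3.889486

G = -3.8895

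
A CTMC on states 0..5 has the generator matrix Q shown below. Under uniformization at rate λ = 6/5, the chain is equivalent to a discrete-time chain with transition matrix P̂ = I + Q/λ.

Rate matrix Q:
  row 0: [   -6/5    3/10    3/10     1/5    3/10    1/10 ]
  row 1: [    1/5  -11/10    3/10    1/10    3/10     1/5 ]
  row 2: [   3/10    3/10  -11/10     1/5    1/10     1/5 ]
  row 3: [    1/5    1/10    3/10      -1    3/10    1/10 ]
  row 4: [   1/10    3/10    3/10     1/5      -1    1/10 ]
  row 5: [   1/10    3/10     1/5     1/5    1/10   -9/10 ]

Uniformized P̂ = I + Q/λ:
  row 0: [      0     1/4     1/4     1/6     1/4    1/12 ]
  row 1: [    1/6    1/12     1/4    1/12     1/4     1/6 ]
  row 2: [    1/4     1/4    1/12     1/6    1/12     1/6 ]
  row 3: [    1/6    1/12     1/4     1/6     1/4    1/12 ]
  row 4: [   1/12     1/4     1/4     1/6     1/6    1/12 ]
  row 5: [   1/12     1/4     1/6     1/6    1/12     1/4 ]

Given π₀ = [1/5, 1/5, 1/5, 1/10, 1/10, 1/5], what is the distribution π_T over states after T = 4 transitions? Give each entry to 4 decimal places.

π = [0.1348, 0.1927, 0.2043, 0.1506, 0.1779, 0.1398]

t=0: π = [0.2000, 0.2000, 0.2000, 0.1000, 0.1000, 0.2000]
t=1: π = [0.1250, 0.2000, 0.2000, 0.1500, 0.1750, 0.1500]
t=2: π = [0.1354, 0.1917, 0.2042, 0.1500, 0.1771, 0.1417]
t=3: π = [0.1345, 0.1931, 0.2042, 0.1507, 0.1776, 0.1399]
t=4: π = [0.1348, 0.1927, 0.2043, 0.1506, 0.1779, 0.1398]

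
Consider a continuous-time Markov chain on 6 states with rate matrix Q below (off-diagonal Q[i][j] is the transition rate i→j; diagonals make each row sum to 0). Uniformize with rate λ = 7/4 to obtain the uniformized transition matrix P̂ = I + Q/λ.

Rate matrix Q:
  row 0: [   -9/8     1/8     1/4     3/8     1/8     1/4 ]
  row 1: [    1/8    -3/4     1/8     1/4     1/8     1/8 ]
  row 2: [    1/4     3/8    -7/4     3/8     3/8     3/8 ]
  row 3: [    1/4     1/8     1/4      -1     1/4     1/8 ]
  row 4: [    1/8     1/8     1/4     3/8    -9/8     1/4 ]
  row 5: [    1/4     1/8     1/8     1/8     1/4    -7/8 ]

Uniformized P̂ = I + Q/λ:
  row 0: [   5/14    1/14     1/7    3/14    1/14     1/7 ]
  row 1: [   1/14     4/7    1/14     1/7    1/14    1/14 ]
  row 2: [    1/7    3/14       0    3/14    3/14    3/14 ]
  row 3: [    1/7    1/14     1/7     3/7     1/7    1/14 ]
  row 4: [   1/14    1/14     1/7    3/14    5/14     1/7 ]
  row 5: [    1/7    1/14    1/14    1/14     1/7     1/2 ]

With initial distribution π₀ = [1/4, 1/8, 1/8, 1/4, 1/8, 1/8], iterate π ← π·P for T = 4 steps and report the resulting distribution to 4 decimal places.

t=0: π = [0.2500, 0.1250, 0.1250, 0.2500, 0.1250, 0.1250]
t=1: π = [0.1786, 0.1518, 0.1071, 0.2411, 0.1518, 0.1696]
t=2: π = [0.1594, 0.1626, 0.1046, 0.2309, 0.1594, 0.1830]
t=3: π = [0.1540, 0.1677, 0.1032, 0.2260, 0.1615, 0.1876]
t=4: π = [0.1523, 0.1700, 0.1027, 0.2239, 0.1619, 0.1891]

π = [0.1523, 0.1700, 0.1027, 0.2239, 0.1619, 0.1891]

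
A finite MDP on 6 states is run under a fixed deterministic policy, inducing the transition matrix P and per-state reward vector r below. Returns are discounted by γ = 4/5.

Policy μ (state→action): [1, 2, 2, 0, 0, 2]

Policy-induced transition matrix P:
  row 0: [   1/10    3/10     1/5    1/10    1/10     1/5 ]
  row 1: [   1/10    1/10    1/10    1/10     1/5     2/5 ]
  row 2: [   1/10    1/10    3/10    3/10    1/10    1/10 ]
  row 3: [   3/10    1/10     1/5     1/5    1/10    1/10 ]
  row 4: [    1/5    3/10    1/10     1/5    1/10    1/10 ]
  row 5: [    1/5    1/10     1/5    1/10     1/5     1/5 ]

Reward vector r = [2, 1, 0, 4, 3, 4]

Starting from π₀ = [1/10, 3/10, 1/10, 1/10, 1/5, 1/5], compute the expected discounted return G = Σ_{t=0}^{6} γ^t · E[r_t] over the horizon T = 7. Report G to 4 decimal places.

t=0: π = [0.1000, 0.3000, 0.1000, 0.1000, 0.2000, 0.2000], E[r] = 2.3000, γ^t·E[r] = 2.300000, running G = 2.300000
t=1: π = [0.1600, 0.1600, 0.1600, 0.1500, 0.1500, 0.2200], E[r] = 2.4100, γ^t·E[r] = 1.928000, running G = 4.228000
t=2: π = [0.1670, 0.1620, 0.1850, 0.1620, 0.1380, 0.1860], E[r] = 2.3020, γ^t·E[r] = 1.473280, running G = 5.701280
t=3: π = [0.1648, 0.1610, 0.1885, 0.1670, 0.1348, 0.1839], E[r] = 2.2986, γ^t·E[r] = 1.176883, running G = 6.878163
t=4: π = [0.1653, 0.1599, 0.1893, 0.1679, 0.1345, 0.1832], E[r] = 2.2981, γ^t·E[r] = 0.941314, running G = 7.819477
t=5: π = [0.1653, 0.1600, 0.1895, 0.1681, 0.1343, 0.1828], E[r] = 2.2972, γ^t·E[r] = 0.752749, running G = 8.572226
t=6: π = [0.1653, 0.1599, 0.1895, 0.1681, 0.1343, 0.1828], E[r] = 2.2972, γ^t·E[r] = 0.602192, running G = 9.174418

G = 9.1744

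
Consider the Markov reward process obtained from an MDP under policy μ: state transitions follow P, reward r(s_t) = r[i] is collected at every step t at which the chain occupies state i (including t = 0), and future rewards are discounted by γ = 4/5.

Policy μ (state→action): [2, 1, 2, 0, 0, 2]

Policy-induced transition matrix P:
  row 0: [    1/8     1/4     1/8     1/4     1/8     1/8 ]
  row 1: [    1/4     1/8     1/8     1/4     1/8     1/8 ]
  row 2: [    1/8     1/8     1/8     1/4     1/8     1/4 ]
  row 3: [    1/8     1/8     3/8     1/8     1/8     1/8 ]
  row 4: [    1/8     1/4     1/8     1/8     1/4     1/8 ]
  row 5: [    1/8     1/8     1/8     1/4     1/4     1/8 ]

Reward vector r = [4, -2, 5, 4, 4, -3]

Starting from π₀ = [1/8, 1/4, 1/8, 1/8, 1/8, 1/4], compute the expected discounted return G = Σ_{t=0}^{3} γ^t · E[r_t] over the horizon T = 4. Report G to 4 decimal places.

G = 5.1593

t=0: π = [0.1250, 0.2500, 0.1250, 0.1250, 0.1250, 0.2500], E[r] = 0.8750, γ^t·E[r] = 0.875000, running G = 0.875000
t=1: π = [0.1563, 0.1563, 0.1563, 0.2188, 0.1719, 0.1406], E[r] = 2.2344, γ^t·E[r] = 1.787500, running G = 2.662500
t=2: π = [0.1445, 0.1660, 0.1797, 0.2012, 0.1641, 0.1445], E[r] = 2.1719, γ^t·E[r] = 1.390000, running G = 4.052500
t=3: π = [0.1458, 0.1636, 0.1753, 0.2043, 0.1636, 0.1475], E[r] = 2.1616, γ^t·E[r] = 1.106750, running G = 5.159250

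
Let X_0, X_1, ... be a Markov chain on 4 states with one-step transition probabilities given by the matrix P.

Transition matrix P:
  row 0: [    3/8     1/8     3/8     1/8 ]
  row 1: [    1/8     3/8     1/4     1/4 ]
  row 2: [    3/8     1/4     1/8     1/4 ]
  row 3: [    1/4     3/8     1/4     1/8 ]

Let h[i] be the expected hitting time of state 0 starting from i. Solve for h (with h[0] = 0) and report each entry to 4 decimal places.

First-step conditioning: h[0] = 0; for i ≠ 0, h[i] = 1 + Σ_k P[i][k]·h[k].
  h[1] = 1 + 3/8·h[1] + 1/4·h[2] + 1/4·h[3]
  h[2] = 1 + 1/4·h[1] + 1/8·h[2] + 1/4·h[3]
  h[3] = 1 + 3/8·h[1] + 1/4·h[2] + 1/8·h[3]
Solving the 3×3 linear system over states ≠ 0 gives exactly h = [0, 24/5, 56/15, 64/15] (h[0] = 0 is the target).

h = [0.0000, 4.8000, 3.7333, 4.2667]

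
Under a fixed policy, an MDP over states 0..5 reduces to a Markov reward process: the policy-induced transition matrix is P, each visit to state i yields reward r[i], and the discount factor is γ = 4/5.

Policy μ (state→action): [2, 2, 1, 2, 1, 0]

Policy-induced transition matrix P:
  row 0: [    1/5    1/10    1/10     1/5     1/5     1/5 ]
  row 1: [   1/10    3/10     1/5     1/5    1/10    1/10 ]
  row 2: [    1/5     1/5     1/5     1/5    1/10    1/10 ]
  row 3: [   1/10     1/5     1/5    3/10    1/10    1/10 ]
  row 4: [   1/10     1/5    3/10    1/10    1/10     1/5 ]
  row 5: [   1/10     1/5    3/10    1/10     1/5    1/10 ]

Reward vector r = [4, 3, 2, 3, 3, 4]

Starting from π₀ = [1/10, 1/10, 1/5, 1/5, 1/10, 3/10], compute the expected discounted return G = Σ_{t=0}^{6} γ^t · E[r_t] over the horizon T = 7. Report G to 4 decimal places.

t=0: π = [0.1000, 0.1000, 0.2000, 0.2000, 0.1000, 0.3000], E[r] = 3.2000, γ^t·E[r] = 3.200000, running G = 3.200000
t=1: π = [0.1300, 0.2000, 0.2300, 0.1800, 0.1400, 0.1200], E[r] = 3.0200, γ^t·E[r] = 2.416000, running G = 5.616000
t=2: π = [0.1360, 0.2070, 0.2130, 0.1920, 0.1250, 0.1270], E[r] = 3.0500, γ^t·E[r] = 1.952000, running G = 7.568000
t=3: π = [0.1349, 0.2071, 0.2116, 0.1940, 0.1263, 0.1261], E[r] = 3.0494, γ^t·E[r] = 1.561293, running G = 9.129293
t=4: π = [0.1347, 0.2072, 0.2118, 0.1942, 0.1261, 0.1261], E[r] = 3.0490, γ^t·E[r] = 1.248879, running G = 10.378171
t=5: π = [0.1346, 0.2073, 0.2118, 0.1942, 0.1261, 0.1261], E[r] = 3.0490, γ^t·E[r] = 0.999083, running G = 11.377254
t=6: π = [0.1346, 0.2073, 0.2118, 0.1942, 0.1261, 0.1261], E[r] = 3.0490, γ^t·E[r] = 0.799267, running G = 12.176521

G = 12.1765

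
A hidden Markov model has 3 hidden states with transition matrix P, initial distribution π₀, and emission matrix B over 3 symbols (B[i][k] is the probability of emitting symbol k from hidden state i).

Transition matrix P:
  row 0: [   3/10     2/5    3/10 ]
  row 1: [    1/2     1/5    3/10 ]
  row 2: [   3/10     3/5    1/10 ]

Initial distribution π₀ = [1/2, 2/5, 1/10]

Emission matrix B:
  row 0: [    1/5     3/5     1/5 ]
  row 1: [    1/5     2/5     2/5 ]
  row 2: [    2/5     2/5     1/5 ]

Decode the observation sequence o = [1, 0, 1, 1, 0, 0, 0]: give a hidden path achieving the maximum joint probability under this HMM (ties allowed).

t=0: δ = [3.000e-01, 1.600e-01, 4.000e-02]  (obs o_0=1)
t=1: δ = [1.800e-02, 2.400e-02, 3.600e-02]  ψ = [0, 0, 0]  (obs o_1=0)
t=2: δ = [7.200e-03, 8.640e-03, 2.880e-03]  ψ = [1, 2, 1]  (obs o_2=1)
t=3: δ = [2.592e-03, 1.152e-03, 1.037e-03]  ψ = [1, 0, 1]  (obs o_3=1)
t=4: δ = [1.555e-04, 2.074e-04, 3.110e-04]  ψ = [0, 0, 0]  (obs o_4=0)
t=5: δ = [2.074e-05, 3.732e-05, 2.488e-05]  ψ = [1, 2, 1]  (obs o_5=0)
t=6: δ = [3.732e-06, 2.986e-06, 4.479e-06]  ψ = [1, 2, 1]  (obs o_6=0)
backtrack: best end state = 2; path = [0, 2, 1, 0, 2, 1, 2]

path = [0, 2, 1, 0, 2, 1, 2]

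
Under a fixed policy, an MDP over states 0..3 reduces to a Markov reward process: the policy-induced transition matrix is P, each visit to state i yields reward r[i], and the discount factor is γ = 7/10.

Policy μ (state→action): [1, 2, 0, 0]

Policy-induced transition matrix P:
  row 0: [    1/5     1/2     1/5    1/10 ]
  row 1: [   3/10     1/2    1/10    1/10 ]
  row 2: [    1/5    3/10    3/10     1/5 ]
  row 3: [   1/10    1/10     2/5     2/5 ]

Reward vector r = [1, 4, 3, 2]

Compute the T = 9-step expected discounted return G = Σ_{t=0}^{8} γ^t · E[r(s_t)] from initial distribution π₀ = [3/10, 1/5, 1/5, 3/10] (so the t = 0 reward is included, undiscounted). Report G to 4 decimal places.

G = 8.3629

t=0: π = [0.3000, 0.2000, 0.2000, 0.3000], E[r] = 2.3000, γ^t·E[r] = 2.300000, running G = 2.300000
t=1: π = [0.1900, 0.3400, 0.2600, 0.2100], E[r] = 2.7500, γ^t·E[r] = 1.925000, running G = 4.225000
t=2: π = [0.2130, 0.3640, 0.2340, 0.1890], E[r] = 2.7490, γ^t·E[r] = 1.347010, running G = 5.572010
t=3: π = [0.2175, 0.3776, 0.2248, 0.1801], E[r] = 2.7625, γ^t·E[r] = 0.947538, running G = 6.519548
t=4: π = [0.2198, 0.3830, 0.2207, 0.1765], E[r] = 2.7670, γ^t·E[r] = 0.664354, running G = 7.183902
t=5: π = [0.2206, 0.3852, 0.2191, 0.1750], E[r] = 2.7689, γ^t·E[r] = 0.465373, running G = 7.649275
t=6: π = [0.2210, 0.3862, 0.2184, 0.1744], E[r] = 2.7697, γ^t·E[r] = 0.325854, running G = 7.975129
t=7: π = [0.2212, 0.3866, 0.2181, 0.1742], E[r] = 2.7700, γ^t·E[r] = 0.228125, running G = 8.203254
t=8: π = [0.2212, 0.3867, 0.2180, 0.1741], E[r] = 2.7702, γ^t·E[r] = 0.159695, running G = 8.362949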